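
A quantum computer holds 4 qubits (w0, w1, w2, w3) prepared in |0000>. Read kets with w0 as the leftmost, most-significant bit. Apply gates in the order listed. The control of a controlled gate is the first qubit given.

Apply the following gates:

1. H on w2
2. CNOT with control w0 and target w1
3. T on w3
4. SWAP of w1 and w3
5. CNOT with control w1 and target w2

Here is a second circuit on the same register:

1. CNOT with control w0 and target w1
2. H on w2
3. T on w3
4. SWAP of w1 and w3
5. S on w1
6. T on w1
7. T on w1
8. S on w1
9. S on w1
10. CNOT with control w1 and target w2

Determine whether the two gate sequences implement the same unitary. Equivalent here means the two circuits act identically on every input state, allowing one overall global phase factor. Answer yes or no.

Yes, they are equivalent — the unitaries differ by at most a global phase.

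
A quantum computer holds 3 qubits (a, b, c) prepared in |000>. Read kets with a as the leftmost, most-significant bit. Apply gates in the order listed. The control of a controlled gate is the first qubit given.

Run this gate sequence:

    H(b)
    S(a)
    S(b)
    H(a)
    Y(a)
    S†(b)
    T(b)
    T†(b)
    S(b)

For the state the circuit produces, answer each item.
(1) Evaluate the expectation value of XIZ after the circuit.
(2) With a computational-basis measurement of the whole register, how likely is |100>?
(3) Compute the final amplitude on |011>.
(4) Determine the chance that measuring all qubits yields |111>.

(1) The expectation value of XIZ is -1.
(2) A full measurement returns |100> with probability 1/4.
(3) |011> carries amplitude 0 in the final state.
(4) A full measurement returns |111> with probability 0.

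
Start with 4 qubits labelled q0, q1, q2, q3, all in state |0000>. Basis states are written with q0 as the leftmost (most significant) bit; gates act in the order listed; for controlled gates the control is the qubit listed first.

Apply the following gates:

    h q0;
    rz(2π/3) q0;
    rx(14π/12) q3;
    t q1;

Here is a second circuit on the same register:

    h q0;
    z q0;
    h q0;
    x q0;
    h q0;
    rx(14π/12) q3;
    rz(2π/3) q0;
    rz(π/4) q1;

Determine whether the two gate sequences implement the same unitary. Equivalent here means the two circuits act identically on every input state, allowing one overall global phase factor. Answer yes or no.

Yes: on every input state the two circuits agree up to one overall phase factor.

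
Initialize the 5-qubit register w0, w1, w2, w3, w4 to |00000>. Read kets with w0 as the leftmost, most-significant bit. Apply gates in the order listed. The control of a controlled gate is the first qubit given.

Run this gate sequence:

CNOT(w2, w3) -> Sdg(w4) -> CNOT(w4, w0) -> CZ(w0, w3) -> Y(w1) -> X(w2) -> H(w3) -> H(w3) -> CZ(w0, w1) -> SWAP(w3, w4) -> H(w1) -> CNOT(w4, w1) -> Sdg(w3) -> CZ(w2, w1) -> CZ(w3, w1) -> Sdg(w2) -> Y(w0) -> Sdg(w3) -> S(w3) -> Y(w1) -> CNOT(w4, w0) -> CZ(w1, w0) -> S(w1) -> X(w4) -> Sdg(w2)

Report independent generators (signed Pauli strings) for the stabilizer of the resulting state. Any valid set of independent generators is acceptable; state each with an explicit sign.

The final state is stabilized by the group generated by +IYIII, -ZIIII, -IIZII, +IIIZI, -IIIIZ; other independent generating sets are equally valid. Key observation: the block from step 7 through step 8 cancels to the identity and can be dropped.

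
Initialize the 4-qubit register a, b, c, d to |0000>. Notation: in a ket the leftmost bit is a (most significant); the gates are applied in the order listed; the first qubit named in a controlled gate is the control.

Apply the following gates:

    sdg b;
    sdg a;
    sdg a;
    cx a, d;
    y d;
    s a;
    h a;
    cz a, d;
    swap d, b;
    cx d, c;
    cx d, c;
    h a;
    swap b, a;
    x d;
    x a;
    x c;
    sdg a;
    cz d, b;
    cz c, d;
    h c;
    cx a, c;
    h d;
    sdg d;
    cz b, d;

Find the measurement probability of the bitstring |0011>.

Outcome |0011> occurs with probability 0.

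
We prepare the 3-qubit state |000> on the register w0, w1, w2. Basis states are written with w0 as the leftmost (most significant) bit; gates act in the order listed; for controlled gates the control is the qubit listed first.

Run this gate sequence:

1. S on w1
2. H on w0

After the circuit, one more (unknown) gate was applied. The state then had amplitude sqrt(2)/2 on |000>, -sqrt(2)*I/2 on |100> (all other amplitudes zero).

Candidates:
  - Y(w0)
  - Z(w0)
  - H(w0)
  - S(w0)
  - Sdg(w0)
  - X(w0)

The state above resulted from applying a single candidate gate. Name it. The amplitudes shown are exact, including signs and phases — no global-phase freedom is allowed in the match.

The unique candidate consistent with the amplitudes is Sdg(w0).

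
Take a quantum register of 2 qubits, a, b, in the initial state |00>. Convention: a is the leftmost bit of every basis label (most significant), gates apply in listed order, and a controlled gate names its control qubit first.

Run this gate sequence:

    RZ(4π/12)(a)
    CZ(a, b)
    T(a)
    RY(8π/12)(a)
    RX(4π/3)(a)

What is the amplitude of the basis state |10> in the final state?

The amplitude on |10> is sqrt(3)*(1 + I)*exp(5*I*pi/6)/4.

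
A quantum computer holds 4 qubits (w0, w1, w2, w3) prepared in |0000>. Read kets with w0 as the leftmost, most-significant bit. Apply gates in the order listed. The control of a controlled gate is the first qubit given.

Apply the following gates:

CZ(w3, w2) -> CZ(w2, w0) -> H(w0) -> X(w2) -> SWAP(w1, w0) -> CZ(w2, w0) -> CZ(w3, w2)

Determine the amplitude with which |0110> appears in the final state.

The final state's coefficient on |0110> equals sqrt(2)/2.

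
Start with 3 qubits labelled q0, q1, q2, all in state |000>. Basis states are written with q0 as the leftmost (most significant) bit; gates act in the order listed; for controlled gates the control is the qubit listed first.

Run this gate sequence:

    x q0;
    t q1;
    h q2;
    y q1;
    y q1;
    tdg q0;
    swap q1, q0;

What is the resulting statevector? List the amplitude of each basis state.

The resulting statevector has amplitude -sqrt(2)*exp(3*I*pi/4)/2 on |010>, -sqrt(2)*exp(3*I*pi/4)/2 on |011>, and 0 on every other basis state.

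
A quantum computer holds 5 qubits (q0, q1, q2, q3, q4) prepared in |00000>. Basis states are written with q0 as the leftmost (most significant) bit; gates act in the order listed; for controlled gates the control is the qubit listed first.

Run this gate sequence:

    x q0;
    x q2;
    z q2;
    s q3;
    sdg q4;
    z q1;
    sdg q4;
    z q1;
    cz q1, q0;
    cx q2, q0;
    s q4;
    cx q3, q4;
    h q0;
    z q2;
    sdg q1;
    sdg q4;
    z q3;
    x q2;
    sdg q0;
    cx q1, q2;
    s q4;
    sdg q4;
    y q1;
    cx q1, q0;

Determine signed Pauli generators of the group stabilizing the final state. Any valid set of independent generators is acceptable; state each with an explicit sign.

The stabilizer group can be generated by +YIIII, -IZIII, +IIZII, +IIIZI, +IIIIZ, among other valid generating sets.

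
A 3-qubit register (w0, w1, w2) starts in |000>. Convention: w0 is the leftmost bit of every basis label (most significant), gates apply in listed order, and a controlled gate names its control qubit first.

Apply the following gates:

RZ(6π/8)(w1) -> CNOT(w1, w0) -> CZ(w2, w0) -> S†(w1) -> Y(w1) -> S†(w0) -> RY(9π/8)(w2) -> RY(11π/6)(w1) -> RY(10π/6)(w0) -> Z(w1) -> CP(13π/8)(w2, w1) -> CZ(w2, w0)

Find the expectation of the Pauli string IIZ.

In the final state, IIZ has expectation -sqrt(sqrt(2) + 2)/2.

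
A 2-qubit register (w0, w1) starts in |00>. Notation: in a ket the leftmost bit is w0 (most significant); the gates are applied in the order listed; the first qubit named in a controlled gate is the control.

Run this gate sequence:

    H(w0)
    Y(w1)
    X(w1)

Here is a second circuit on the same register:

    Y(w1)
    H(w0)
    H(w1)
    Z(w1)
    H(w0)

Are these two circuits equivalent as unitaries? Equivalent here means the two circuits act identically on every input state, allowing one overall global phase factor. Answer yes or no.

No, they are not equivalent — no single phase factor reconciles the two unitaries.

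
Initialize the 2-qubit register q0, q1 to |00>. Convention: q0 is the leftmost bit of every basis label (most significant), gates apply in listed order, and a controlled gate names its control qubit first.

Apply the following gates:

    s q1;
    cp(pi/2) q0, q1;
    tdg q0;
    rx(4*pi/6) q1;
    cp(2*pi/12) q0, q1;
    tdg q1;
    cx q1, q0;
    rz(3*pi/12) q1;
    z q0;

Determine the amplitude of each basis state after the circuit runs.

After the circuit, the state carries amplitude -exp(7*I*pi/8)/2 on |00>, 0 on |01>, 0 on |10>, sqrt(3)*exp(3*I*pi/8)/2 on |11>.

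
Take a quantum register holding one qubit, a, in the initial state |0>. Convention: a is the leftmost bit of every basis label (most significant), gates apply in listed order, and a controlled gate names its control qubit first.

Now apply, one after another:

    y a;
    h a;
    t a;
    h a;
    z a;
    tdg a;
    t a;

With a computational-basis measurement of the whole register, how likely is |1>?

Outcome |1> occurs with probability sqrt(2)/4 + 1/2.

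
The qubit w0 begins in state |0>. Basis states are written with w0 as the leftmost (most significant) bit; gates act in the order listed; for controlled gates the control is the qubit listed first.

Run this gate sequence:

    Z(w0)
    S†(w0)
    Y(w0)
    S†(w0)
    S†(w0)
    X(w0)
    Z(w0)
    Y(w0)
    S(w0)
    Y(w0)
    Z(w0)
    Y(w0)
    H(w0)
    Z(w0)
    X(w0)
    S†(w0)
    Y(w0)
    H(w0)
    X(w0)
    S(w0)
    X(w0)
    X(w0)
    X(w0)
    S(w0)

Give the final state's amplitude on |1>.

The final state's coefficient on |1> equals 1/2 + I/2. Key observation: the block from step 22 through step 23 cancels to the identity and can be dropped.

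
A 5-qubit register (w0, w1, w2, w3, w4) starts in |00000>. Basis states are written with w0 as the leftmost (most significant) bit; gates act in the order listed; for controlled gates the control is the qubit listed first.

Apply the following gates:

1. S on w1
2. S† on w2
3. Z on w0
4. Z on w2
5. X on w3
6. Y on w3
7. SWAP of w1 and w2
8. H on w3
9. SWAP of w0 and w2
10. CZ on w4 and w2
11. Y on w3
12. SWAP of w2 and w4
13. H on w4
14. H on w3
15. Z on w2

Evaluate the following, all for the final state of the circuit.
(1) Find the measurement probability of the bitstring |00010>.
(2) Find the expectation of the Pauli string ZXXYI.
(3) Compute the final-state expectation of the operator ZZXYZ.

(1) A full measurement returns |00010> with probability 1/2.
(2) The expectation value of ZXXYI is 0.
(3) The observable ZZXYZ averages to 0.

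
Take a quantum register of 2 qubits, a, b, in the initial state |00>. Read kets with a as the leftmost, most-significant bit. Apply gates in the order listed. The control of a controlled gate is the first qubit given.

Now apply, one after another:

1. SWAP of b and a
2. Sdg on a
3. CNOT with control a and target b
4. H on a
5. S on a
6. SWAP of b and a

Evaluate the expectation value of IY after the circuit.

In the final state, IY has expectation 1.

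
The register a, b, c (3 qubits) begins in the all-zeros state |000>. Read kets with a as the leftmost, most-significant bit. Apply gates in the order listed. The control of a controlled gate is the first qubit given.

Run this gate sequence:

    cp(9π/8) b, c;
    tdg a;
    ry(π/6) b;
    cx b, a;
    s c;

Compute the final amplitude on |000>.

|000> carries amplitude sqrt(2)/4 + sqrt(6)/4 in the final state.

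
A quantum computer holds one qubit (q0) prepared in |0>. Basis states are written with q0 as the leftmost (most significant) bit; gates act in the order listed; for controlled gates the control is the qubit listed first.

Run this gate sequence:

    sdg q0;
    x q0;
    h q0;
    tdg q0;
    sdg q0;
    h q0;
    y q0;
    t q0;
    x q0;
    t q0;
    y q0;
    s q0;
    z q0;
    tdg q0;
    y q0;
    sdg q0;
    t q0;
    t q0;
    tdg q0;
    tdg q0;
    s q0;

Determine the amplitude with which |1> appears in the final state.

|1> carries amplitude -1/2 - exp(3*I*pi/4)/2 in the final state. Key observation: the block from step 16 through step 21 cancels to the identity and can be dropped.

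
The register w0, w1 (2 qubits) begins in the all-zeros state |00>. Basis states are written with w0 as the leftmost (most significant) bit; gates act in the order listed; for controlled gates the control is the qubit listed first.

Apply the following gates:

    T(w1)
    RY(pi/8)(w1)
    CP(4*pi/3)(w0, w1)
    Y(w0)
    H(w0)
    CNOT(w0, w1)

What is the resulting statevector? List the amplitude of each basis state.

After the circuit, the state carries amplitude sqrt(2)*I*cos(pi/16)/2 on |00>, sqrt(2)*I*sin(pi/16)/2 on |01>, -sqrt(2)*I*sin(pi/16)/2 on |10>, -sqrt(2)*I*cos(pi/16)/2 on |11>.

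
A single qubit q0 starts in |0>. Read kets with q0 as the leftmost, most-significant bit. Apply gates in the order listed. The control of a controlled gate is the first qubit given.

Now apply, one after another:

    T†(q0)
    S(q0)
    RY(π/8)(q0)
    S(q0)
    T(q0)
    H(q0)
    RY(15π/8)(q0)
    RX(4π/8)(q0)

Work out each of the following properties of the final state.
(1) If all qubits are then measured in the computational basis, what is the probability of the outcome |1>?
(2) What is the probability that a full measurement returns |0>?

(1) The probability of measuring |1> is sqrt(4 - 2*sqrt(2))/8 + 1/2.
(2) A full measurement returns |0> with probability 1/2 - sqrt(4 - 2*sqrt(2))/8.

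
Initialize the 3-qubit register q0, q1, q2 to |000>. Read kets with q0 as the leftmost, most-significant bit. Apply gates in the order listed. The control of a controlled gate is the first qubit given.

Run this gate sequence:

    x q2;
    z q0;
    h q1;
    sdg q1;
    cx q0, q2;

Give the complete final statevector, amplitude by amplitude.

The final amplitudes are sqrt(2)/2 on |001>, -sqrt(2)*I/2 on |011>, and 0 on every other basis state.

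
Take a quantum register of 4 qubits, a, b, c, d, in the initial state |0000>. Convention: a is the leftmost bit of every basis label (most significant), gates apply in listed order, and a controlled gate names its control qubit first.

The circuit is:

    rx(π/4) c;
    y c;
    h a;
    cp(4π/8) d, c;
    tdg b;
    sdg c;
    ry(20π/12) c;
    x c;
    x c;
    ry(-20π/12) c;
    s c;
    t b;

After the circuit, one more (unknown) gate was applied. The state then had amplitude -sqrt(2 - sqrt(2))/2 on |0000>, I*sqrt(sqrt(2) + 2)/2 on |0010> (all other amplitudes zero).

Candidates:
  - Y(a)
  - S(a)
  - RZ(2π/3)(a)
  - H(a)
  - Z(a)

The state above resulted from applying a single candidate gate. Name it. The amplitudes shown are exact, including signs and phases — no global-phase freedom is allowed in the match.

It was H(a) that produced the state shown. Key observation: the block from step 5 through step 12 cancels to the identity and can be dropped.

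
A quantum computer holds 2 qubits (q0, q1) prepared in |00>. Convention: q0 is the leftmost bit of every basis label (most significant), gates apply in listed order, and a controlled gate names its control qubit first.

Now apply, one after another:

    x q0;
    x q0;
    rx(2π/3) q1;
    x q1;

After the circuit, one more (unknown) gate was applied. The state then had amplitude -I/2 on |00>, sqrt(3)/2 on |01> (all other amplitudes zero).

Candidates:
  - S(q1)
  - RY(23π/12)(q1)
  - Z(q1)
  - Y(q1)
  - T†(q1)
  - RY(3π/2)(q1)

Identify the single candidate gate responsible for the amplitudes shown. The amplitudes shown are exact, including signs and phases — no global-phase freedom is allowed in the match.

The applied gate was Y(q1). Key observation: gates 1-2 undo each other exactly, leaving only the rest of the circuit to track.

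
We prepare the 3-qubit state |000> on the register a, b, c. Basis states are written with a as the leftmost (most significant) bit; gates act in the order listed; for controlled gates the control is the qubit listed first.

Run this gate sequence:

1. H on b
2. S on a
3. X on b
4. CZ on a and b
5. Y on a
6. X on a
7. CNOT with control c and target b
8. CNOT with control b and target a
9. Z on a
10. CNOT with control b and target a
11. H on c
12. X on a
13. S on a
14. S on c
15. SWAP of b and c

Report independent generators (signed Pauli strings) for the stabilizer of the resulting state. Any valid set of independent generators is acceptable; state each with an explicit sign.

One valid set of independent stabilizer generators is +IYI, -IIX, -ZII (any independent generating set of the same group is equally correct).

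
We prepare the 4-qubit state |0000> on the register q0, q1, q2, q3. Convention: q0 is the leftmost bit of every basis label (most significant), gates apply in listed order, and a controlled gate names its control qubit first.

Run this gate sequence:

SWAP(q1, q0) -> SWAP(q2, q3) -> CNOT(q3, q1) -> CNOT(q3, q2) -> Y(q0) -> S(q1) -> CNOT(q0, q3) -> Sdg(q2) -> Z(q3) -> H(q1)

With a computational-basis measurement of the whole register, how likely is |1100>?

The probability of measuring |1100> is 0.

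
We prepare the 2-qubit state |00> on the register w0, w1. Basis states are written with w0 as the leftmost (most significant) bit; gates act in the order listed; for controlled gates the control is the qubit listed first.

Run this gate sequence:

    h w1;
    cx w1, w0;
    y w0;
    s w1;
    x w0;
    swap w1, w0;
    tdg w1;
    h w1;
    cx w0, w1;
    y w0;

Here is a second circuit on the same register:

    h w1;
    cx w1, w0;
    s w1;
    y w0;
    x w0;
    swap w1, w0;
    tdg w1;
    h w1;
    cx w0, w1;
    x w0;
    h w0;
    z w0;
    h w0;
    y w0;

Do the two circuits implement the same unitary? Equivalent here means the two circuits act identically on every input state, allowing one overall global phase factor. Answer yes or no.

Yes, they are equivalent — the unitaries differ by at most a global phase.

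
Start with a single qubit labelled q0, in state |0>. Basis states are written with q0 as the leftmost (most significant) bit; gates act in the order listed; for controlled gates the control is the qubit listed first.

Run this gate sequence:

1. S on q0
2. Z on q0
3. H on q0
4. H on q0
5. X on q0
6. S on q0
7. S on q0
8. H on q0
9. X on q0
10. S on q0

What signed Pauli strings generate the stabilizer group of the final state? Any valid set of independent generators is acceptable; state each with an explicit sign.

The stabilizer group can be generated by -Y, among other valid generating sets.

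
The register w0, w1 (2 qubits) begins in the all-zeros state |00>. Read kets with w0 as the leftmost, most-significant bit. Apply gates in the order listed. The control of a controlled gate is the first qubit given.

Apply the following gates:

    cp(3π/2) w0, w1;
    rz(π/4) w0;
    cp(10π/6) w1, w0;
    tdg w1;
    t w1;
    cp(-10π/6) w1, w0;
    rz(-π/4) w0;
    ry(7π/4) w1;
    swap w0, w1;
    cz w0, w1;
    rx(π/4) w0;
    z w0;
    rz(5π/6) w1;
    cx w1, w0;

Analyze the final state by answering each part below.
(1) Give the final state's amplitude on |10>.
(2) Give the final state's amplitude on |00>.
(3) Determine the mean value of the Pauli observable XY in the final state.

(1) |10> carries amplitude sqrt(2)*(1 + I)*exp(7*I*pi/12)/4 in the final state. Key observation: gates 2-7 undo each other exactly, leaving only the rest of the circuit to track.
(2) The final state's coefficient on |00> equals (sqrt(2) + 2 - sqrt(2)*I + 2*I)*exp(7*I*pi/12)/4.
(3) In the final state, XY has expectation 0.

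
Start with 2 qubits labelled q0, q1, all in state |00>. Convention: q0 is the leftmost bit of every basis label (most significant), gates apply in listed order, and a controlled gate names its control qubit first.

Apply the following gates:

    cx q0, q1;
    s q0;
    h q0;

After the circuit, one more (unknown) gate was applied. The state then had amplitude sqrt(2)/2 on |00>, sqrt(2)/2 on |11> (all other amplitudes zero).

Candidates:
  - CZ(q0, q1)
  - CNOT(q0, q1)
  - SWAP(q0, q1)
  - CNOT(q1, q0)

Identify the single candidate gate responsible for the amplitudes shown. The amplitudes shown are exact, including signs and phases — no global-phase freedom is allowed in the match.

It was CNOT(q0, q1) that produced the state shown.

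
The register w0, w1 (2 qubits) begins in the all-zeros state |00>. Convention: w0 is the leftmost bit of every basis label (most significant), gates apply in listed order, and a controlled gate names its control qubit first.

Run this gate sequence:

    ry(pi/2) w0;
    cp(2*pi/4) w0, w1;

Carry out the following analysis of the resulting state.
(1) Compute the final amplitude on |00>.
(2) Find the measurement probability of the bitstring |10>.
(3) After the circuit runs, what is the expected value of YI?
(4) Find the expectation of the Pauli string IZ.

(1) The amplitude on |00> is sqrt(2)/2.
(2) The probability of measuring |10> is 1/2.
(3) The observable YI averages to 0.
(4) The observable IZ averages to 1.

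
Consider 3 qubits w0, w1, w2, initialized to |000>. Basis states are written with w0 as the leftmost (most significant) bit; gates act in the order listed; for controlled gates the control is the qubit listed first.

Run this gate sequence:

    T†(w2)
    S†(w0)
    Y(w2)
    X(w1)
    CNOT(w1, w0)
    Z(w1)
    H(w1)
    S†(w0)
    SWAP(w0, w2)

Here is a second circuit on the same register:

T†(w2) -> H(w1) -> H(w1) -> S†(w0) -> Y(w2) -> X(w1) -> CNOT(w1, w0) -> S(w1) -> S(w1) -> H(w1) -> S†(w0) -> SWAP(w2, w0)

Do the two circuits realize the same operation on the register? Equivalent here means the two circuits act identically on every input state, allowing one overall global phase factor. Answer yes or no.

Yes — the two circuits implement the same unitary up to a global phase.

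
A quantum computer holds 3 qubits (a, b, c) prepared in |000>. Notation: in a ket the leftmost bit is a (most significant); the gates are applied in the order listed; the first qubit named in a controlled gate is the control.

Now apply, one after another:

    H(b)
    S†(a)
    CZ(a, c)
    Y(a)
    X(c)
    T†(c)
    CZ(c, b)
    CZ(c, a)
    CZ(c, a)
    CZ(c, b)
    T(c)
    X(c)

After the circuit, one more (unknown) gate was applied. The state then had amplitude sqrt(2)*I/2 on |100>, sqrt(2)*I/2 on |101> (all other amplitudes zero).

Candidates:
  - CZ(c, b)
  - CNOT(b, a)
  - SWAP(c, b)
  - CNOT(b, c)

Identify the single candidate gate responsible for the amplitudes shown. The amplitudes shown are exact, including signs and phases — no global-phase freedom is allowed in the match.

The applied gate was SWAP(c, b). Key observation: steps 5-12 multiply out to the identity, so the circuit reduces to the remaining gates.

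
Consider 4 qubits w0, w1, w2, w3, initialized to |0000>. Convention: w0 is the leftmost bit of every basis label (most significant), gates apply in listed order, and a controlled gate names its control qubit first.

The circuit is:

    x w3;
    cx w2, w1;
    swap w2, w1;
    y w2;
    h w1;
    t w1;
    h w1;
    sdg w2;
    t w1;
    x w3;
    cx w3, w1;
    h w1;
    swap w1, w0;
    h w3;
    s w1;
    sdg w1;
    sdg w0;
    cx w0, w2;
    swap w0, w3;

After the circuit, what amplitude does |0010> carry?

The final state's coefficient on |0010> equals 1/4 - I/4 + exp(I*pi/4)/2.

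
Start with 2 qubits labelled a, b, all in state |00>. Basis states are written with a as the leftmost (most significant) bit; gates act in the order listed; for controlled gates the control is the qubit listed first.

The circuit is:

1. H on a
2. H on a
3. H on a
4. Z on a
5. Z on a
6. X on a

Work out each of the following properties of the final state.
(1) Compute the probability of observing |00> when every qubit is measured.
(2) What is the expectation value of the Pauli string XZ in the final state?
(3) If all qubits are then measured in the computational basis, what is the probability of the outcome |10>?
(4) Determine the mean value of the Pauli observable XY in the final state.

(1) A full measurement returns |00> with probability 1/2. Key observation: steps 2-3 multiply out to the identity, so the circuit reduces to the remaining gates.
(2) The observable XZ averages to 1.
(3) A full measurement returns |10> with probability 1/2.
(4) In the final state, XY has expectation 0.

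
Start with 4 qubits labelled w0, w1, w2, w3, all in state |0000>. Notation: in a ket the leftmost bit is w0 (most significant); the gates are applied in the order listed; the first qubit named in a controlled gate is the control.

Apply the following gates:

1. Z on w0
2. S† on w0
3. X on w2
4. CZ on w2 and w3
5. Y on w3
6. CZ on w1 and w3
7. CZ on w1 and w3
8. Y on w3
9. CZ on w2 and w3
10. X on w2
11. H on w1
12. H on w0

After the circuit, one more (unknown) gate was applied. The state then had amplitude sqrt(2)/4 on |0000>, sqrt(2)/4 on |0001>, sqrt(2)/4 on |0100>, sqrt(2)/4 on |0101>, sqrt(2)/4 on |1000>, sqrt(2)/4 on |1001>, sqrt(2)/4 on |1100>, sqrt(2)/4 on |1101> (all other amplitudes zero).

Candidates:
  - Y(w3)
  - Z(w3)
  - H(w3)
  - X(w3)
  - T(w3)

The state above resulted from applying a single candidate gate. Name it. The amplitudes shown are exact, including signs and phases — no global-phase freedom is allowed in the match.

The applied gate was H(w3).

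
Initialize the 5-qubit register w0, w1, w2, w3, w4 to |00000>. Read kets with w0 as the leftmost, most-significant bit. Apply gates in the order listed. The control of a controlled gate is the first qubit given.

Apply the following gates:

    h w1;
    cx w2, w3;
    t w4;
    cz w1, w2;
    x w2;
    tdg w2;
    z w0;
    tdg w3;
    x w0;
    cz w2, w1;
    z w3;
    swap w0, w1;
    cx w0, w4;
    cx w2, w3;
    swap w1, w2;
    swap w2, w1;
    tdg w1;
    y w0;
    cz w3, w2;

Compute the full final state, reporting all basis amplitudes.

After the circuit, the state carries amplitude -sqrt(2)/2 on |01111>, -sqrt(2)/2 on |11110>, and 0 on every other basis state.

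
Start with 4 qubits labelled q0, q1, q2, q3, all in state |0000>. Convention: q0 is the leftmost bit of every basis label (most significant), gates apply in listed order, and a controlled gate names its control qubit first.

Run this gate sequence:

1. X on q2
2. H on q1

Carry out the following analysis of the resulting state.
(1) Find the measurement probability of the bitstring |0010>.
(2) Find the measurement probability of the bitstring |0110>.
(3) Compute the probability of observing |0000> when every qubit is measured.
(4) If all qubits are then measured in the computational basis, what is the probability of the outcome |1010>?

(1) A full measurement returns |0010> with probability 1/2.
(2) The probability of measuring |0110> is 1/2.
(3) A full measurement returns |0000> with probability 0.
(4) Outcome |1010> occurs with probability 0.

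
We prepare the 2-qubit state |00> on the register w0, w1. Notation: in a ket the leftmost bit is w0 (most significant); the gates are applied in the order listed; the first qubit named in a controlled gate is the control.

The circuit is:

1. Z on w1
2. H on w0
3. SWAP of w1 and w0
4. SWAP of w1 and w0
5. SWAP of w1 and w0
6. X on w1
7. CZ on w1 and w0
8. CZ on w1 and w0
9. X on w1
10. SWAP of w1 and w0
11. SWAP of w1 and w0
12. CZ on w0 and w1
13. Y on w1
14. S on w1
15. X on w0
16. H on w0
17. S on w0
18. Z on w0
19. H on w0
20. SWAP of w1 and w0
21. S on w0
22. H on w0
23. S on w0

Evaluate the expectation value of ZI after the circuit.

The observable ZI averages to 1. Key observation: gates 4-11 undo each other exactly, leaving only the rest of the circuit to track.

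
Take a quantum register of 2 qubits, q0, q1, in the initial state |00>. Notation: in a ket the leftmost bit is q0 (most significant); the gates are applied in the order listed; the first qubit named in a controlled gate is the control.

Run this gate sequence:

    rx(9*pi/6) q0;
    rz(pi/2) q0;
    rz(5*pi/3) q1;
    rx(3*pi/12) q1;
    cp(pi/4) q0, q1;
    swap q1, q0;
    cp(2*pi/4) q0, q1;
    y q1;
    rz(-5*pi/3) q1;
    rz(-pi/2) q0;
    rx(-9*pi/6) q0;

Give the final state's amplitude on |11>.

The final state's coefficient on |11> equals -sqrt(2 - sqrt(2))*exp(5*I*pi/6)/4 + sqrt(sqrt(2) + 2)*exp(I*pi/3)/4.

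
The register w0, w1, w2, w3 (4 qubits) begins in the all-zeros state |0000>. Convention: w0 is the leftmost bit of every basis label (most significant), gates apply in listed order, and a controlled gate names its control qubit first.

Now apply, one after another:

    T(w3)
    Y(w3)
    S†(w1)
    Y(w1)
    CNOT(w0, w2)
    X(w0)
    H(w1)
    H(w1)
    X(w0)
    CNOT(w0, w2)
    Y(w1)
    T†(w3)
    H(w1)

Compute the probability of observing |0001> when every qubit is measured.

The probability of measuring |0001> is 1/2. Key observation: steps 4-11 multiply out to the identity, so the circuit reduces to the remaining gates.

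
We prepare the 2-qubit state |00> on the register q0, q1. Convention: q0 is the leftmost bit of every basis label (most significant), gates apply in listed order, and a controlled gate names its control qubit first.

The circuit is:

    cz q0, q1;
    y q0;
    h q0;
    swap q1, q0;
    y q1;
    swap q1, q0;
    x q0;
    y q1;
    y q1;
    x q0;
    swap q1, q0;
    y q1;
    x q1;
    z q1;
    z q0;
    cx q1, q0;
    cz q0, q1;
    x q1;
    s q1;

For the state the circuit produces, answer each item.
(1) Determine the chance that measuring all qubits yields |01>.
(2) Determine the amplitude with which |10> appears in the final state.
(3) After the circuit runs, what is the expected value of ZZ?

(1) The probability of measuring |01> is 1/2. Key observation: the block from step 5 through step 12 cancels to the identity and can be dropped.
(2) The final state's coefficient on |10> equals sqrt(2)*I/2.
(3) The expectation value of ZZ is -1.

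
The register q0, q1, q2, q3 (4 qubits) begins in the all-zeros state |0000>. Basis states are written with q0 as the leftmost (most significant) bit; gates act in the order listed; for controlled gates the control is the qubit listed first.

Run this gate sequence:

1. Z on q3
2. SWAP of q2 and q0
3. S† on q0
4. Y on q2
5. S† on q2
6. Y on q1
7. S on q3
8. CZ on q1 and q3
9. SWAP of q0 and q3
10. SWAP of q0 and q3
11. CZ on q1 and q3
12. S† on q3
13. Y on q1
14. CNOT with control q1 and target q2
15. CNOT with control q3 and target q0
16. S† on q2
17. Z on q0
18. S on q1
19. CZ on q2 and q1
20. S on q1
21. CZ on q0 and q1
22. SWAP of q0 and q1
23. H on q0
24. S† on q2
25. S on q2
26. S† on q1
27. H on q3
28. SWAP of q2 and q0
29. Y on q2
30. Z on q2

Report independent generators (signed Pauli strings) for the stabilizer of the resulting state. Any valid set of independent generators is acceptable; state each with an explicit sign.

The stabilizer group can be generated by +IIXI, +IIIX, -ZIII, +IZII, among other valid generating sets. Key observation: steps 6-13 multiply out to the identity, so the circuit reduces to the remaining gates.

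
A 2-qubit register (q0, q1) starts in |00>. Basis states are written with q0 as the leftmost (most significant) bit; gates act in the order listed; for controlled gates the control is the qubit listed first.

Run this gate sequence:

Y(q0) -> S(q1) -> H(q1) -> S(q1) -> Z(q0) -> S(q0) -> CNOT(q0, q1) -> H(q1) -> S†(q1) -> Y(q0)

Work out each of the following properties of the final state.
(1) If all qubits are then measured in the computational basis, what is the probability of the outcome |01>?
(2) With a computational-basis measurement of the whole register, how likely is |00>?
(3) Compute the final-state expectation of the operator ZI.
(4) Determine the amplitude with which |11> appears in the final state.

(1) Outcome |01> occurs with probability 1/2.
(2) A full measurement returns |00> with probability 1/2.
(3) The observable ZI averages to 1.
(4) The amplitude on |11> is 0.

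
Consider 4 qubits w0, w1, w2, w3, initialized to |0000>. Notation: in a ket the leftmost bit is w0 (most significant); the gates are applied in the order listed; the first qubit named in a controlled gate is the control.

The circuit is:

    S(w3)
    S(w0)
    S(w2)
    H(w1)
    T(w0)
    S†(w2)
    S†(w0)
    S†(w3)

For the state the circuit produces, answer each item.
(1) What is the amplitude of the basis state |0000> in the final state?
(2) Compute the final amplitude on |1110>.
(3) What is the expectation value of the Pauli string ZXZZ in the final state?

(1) The amplitude on |0000> is sqrt(2)/2.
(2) The final state's coefficient on |1110> equals 0.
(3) In the final state, ZXZZ has expectation 1.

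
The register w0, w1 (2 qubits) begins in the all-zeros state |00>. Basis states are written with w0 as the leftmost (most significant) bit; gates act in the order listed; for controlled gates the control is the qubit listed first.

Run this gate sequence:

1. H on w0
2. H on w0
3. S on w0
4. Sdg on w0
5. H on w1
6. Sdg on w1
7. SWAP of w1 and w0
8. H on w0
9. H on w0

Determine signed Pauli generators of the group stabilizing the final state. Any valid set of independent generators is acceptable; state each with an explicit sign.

One valid set of independent stabilizer generators is -YI, +IZ (any independent generating set of the same group is equally correct).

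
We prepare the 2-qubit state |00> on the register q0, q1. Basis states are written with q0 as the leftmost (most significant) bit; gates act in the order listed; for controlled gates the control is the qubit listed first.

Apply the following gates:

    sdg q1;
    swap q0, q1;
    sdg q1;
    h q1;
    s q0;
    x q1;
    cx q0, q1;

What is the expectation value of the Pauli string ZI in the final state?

The observable ZI averages to 1.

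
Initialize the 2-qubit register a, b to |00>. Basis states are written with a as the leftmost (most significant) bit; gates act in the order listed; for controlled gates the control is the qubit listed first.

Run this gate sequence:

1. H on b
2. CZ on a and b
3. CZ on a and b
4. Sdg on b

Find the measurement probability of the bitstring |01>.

A full measurement returns |01> with probability 1/2. Key observation: steps 2-3 multiply out to the identity, so the circuit reduces to the remaining gates.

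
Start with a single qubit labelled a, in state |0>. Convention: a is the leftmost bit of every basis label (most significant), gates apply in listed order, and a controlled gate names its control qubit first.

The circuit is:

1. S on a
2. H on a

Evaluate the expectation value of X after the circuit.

The observable X averages to 1.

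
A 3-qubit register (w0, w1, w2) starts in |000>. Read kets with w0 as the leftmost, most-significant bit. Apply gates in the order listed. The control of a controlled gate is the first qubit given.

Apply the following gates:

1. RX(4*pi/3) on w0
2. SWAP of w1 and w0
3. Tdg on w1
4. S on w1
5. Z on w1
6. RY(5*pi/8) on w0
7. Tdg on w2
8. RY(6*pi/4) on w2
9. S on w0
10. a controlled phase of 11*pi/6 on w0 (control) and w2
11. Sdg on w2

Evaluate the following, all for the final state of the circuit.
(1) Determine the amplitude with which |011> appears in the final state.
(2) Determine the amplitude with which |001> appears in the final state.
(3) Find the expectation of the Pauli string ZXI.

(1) The amplitude on |011> is sqrt(6)*exp(I*pi/4)*cos(5*pi/16)/4.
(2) |001> carries amplitude sqrt(2)*I*cos(5*pi/16)/4 in the final state.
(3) In the final state, ZXI has expectation -sqrt(12 - 6*sqrt(2))/8.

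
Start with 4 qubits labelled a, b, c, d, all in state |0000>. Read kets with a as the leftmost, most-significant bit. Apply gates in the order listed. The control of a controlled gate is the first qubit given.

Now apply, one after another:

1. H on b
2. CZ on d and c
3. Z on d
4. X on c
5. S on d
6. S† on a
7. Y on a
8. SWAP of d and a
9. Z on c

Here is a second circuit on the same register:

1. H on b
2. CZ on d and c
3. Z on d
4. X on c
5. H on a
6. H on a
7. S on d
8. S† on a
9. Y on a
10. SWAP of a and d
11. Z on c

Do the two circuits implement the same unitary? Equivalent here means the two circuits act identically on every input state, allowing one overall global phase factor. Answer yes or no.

Yes, they are equivalent — the unitaries differ by at most a global phase.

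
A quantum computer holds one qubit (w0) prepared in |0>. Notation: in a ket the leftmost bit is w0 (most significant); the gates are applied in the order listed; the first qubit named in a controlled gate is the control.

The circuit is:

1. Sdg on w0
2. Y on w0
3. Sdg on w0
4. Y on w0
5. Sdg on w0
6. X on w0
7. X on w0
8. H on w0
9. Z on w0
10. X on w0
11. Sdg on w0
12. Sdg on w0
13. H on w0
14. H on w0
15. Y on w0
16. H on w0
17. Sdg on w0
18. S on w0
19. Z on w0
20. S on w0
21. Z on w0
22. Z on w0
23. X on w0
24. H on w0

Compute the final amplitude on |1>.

|1> carries amplitude -sqrt(2)*I/2 in the final state.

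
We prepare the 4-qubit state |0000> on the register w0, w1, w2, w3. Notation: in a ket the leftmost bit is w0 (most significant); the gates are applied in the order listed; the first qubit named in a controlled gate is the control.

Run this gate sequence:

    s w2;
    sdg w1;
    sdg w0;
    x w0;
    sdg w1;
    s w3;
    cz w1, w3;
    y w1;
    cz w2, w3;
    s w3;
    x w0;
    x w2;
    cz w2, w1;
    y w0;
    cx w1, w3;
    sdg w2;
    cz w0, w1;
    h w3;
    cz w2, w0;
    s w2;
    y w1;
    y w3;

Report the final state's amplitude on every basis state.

After the circuit, the state carries amplitude sqrt(2)/2 on |1010>, sqrt(2)/2 on |1011>, and 0 on every other basis state.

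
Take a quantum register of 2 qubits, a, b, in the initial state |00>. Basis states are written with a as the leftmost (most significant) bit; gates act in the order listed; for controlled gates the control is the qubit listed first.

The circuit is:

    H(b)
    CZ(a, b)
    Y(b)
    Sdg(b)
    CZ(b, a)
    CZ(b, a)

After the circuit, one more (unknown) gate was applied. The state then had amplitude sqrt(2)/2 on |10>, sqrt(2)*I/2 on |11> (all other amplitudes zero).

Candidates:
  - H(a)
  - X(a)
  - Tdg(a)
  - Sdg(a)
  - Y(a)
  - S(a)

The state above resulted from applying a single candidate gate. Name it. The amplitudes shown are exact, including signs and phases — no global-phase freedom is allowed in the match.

The applied gate was Y(a). Key observation: the block from step 5 through step 6 cancels to the identity and can be dropped.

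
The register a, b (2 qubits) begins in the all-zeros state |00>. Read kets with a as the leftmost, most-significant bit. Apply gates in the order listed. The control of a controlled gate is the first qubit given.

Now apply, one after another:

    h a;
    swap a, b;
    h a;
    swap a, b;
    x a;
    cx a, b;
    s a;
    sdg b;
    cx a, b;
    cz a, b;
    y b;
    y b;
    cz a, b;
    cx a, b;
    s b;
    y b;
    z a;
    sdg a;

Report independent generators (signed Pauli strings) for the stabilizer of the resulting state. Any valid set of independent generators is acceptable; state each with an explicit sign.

One valid set of independent stabilizer generators is -XI, -IX (any independent generating set of the same group is equally correct). Key observation: gates 8-15 undo each other exactly, leaving only the rest of the circuit to track.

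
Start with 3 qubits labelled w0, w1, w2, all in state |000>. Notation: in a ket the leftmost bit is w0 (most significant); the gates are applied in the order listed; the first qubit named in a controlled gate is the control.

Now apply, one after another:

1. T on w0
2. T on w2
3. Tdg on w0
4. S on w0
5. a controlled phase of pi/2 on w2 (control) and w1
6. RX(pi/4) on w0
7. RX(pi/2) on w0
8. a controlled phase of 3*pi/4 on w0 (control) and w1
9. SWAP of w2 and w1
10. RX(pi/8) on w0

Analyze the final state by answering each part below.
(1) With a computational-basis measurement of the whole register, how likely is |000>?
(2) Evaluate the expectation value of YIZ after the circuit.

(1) Outcome |000> occurs with probability -sqrt(1/2 - sqrt(2)/4)*sqrt(sqrt(2)/4 + 1/2)*cos(pi/16)**2 - sqrt(2)*sin(pi/16)*cos(pi/16)/2 + sqrt(1/2 - sqrt(2)/4)*sqrt(sqrt(2)/4 + 1/2)*sin(pi/16)**2 + sin(pi/16)**2/2 + cos(pi/16)**2/2.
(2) In the final state, YIZ has expectation -sqrt(2)*cos(pi/16)**2/2 + sqrt(2)*sin(pi/16)**2/2 + 4*sqrt(1/2 - sqrt(2)/4)*sqrt(sqrt(2)/4 + 1/2)*sin(pi/16)*cos(pi/16).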